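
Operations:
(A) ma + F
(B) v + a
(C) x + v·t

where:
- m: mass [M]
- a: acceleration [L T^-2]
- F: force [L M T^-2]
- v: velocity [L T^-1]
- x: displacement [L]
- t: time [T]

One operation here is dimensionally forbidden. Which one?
(B) v + a

(A) ma + F: ma [L M T^-2] and F [L M T^-2] — same dimensions ✓
(B) v + a: v [L T^-1] and a [L T^-2] — different dimensions cannot be added/subtracted ✗
(C) x + v·t: x [L] and v·t [L] — same dimensions ✓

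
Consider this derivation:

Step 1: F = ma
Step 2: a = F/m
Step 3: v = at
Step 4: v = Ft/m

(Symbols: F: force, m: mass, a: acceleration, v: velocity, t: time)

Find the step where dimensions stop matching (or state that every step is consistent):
No step introduces an error — all steps are dimensionally consistent.

Step 1: F = ma → LHS [L M T^-2], RHS [L M T^-2] ✓
Step 2: a = F/m → LHS [L T^-2], RHS [L T^-2] ✓
Step 3: v = at → LHS [L T^-1], RHS [L T^-1] ✓
Step 4: v = Ft/m → LHS [L T^-1], RHS [L T^-1] ✓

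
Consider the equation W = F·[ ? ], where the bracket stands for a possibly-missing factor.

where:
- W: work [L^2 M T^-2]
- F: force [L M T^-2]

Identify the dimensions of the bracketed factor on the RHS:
[L] — length (e.g. a distance d)

W has dimensions [L^2 M T^-2]; F has dimensions [L M T^-2].
The bracketed factor must supply [L^2 M T^-2] / [L M T^-2] = [L].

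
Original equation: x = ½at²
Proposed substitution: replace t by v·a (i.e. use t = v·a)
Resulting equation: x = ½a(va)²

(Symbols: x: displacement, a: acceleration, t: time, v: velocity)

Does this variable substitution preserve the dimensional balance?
No

[t] = [T] and [v·a] = [L^2 T^-3]. These differ, so the substitution replaces a quantity by one of different dimensions and the result x = ½a(va)² has LHS [L] vs RHS [L^5 T^-8] — inconsistent.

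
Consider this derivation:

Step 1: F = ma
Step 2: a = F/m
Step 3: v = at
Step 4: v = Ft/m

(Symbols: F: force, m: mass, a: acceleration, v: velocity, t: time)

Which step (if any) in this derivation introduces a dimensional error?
No step introduces an error — all steps are dimensionally consistent.

Step 1: F = ma → LHS [L M T^-2], RHS [L M T^-2] ✓
Step 2: a = F/m → LHS [L T^-2], RHS [L T^-2] ✓
Step 3: v = at → LHS [L T^-1], RHS [L T^-1] ✓
Step 4: v = Ft/m → LHS [L T^-1], RHS [L T^-1] ✓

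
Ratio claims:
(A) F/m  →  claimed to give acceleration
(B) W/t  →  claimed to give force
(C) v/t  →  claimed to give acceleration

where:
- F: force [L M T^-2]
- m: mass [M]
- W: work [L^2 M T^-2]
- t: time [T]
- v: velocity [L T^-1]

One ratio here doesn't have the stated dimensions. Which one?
(B) W/t does not give force

(A) F/m: [L T^-2] = acceleration [L T^-2] ✓
(B) W/t: [L^2 M T^-3] ≠ force [L M T^-2] ✗
(C) v/t: [L T^-2] = acceleration [L T^-2] ✓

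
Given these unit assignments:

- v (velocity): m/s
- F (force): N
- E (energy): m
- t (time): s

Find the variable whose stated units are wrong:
E

The variable E (energy) should have units J, not m.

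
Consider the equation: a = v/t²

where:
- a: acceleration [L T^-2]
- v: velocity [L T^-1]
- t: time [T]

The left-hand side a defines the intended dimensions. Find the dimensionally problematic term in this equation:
The right-hand side term v/t²

a has dimensions [L T^-2], but v/t² has dimensions [L T^-3], so the term v/t² is dimensionally wrong for a.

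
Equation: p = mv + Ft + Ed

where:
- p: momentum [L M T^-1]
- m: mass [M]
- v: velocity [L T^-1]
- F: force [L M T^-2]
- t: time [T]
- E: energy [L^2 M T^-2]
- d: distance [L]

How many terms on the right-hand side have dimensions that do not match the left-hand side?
1

LHS p: [L M T^-1]
- mv: [L M T^-1] ✓
- Ft: [L M T^-1] ✓
- Ed: [L^3 M T^-2] ✗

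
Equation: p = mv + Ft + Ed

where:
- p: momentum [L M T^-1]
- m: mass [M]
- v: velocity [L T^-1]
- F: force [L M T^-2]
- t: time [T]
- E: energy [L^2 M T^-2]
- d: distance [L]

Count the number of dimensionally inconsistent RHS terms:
1

LHS p: [L M T^-1]
- mv: [L M T^-1] ✓
- Ft: [L M T^-1] ✓
- Ed: [L^3 M T^-2] ✗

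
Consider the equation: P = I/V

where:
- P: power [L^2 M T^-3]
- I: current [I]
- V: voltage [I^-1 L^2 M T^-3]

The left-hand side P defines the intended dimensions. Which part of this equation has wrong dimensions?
The right-hand side term I/V

P has dimensions [L^2 M T^-3], but I/V has dimensions [I^2 L^-2 M^-1 T^3], so the term I/V is dimensionally wrong for P.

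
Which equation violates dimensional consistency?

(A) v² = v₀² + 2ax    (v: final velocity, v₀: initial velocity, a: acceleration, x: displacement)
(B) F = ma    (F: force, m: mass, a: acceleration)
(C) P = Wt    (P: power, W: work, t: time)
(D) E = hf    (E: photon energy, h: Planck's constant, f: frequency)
(C) P = Wt

The equation (C) P = Wt is dimensionally incorrect.

LHS (P): [L^2 M T^-3]
RHS (Wt): [L^2 M T^-1] ✗

The dimensions do not match. The other three equations balance.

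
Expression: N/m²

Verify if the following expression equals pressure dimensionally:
Yes

The expression N/m² has dimensions [L^-1 M T^-2], which is exactly pressure [L^-1 M T^-2].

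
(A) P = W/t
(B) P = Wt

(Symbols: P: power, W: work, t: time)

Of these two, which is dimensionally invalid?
(B)

(A) P = W/t: LHS [L^2 M T^-3], RHS [L^2 M T^-3] ✓
(B) P = Wt: LHS [L^2 M T^-3], RHS [L^2 M T^-1] ✗

Expression (B) P = Wt is dimensionally incorrect.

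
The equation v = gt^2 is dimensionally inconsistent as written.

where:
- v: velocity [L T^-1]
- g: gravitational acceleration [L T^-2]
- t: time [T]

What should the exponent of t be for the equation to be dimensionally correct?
The exponent of t should be 1: v = gt

The LHS v has dimensions [L T^-1]; t has dimensions [T].
As written, the RHS gt^2 (exponent 2 on t) has dimensions [L], which does not match.
With exponent 1, the RHS gt has dimensions [L T^-1], matching the LHS.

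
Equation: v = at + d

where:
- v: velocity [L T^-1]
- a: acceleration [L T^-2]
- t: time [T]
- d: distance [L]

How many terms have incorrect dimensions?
1

LHS v: [L T^-1]
- at: [L T^-1] ✓
- d: [L] ✗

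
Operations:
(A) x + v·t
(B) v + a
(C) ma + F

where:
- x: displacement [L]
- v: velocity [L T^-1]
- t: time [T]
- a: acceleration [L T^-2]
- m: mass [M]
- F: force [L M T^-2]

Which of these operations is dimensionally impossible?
(B) v + a

(A) x + v·t: x [L] and v·t [L] — same dimensions ✓
(B) v + a: v [L T^-1] and a [L T^-2] — different dimensions cannot be added/subtracted ✗
(C) ma + F: ma [L M T^-2] and F [L M T^-2] — same dimensions ✓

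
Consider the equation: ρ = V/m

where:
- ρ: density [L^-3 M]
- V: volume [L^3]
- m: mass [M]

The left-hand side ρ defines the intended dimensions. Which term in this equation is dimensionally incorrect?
The right-hand side term V/m

ρ has dimensions [L^-3 M], but V/m has dimensions [L^3 M^-1], so the term V/m is dimensionally wrong for ρ.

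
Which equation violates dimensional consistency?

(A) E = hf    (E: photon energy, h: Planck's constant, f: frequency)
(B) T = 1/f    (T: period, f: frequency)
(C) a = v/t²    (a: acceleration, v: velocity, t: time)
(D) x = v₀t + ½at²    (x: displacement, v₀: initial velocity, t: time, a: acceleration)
(C) a = v/t²

The equation (C) a = v/t² is dimensionally incorrect.

LHS (a): [L T^-2]
RHS (v/t²): [L T^-3] ✗

The dimensions do not match. The other three equations balance.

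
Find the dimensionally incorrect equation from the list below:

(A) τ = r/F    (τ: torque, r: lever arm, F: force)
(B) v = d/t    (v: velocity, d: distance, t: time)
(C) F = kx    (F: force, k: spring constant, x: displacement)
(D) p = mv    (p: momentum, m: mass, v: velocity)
(A) τ = r/F

The equation (A) τ = r/F is dimensionally incorrect.

LHS (τ): [L^2 M T^-2]
RHS (r/F): [M^-1 T^2] ✗

The dimensions do not match. The other three equations balance.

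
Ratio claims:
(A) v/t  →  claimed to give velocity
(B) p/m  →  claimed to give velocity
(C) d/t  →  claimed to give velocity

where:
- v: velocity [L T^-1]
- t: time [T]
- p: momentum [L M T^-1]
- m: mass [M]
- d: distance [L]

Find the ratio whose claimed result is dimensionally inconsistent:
(A) v/t does not give velocity

(A) v/t: [L T^-2] ≠ velocity [L T^-1] ✗
(B) p/m: [L T^-1] = velocity [L T^-1] ✓
(C) d/t: [L T^-1] = velocity [L T^-1] ✓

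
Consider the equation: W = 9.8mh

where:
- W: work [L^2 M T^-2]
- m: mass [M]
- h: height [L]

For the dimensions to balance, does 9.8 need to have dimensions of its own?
Yes

W has dimensions [L^2 M T^-2], while mh alone has dimensions [L M]. For the equation to balance, the factor 9.8 must carry dimensions [L T^-2] — it is a dimensional constant (a numerical value of a physical quantity with its units suppressed), not a pure number.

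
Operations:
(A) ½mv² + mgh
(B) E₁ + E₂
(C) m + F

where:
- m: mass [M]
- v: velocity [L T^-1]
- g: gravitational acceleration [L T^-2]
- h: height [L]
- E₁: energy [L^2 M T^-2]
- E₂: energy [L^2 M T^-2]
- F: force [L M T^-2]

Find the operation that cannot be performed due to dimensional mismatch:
(C) m + F

(A) ½mv² + mgh: ½mv² [L^2 M T^-2] and mgh [L^2 M T^-2] — same dimensions ✓
(B) E₁ + E₂: E₁ [L^2 M T^-2] and E₂ [L^2 M T^-2] — same dimensions ✓
(C) m + F: m [M] and F [L M T^-2] — different dimensions cannot be added/subtracted ✗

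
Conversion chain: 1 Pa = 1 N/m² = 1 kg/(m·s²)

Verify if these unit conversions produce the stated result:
The chain is correct (no errors).

Correct: Pascal is Newton per square meter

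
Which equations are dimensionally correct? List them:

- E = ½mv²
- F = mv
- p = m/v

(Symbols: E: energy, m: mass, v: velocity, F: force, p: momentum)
Dimensionally correct: E = ½mv²
Dimensionally incorrect: F = mv, p = m/v
Ordered (correct first, then incorrect): E = ½mv², F = mv, p = m/v

- E = ½mv²: LHS [L^2 M T^-2], RHS [L^2 M T^-2] → correct ✓
- F = mv: LHS [L M T^-2], RHS [L M T^-1] → incorrect ✗
- p = m/v: LHS [L M T^-1], RHS [L^-1 M T] → incorrect ✗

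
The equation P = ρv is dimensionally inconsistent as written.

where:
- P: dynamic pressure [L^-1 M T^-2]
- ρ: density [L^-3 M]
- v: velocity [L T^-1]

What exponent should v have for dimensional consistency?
The exponent of v should be 2: P = ρv^2

The LHS P has dimensions [L^-1 M T^-2]; v has dimensions [L T^-1].
As written, the RHS ρv (exponent 1 on v) has dimensions [L^-2 M T^-1], which does not match.
With exponent 2, the RHS ρv^2 has dimensions [L^-1 M T^-2], matching the LHS.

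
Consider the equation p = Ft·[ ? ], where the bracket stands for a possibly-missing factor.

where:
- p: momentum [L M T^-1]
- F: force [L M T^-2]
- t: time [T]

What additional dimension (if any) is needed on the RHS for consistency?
Nothing is missing — the bracketed factor must be dimensionless.

p has dimensions [L M T^-1] and Ft already has dimensions [L M T^-1], so p = Ft is dimensionally complete.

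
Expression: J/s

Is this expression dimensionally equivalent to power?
Yes

The expression J/s has dimensions [L^2 M T^-3], which is exactly power [L^2 M T^-3].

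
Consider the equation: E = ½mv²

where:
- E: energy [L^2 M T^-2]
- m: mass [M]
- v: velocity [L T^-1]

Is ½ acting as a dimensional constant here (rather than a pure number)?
No

E has dimensions [L^2 M T^-2] and mv² already has dimensions [L^2 M T^-2], so the equation balances without ½ contributing any dimensions. ½ is a pure (dimensionless) number; changing or removing it would not affect dimensional consistency.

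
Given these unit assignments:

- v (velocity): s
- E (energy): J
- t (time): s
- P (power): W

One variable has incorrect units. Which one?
v

The variable v (velocity) should have units m/s, not s.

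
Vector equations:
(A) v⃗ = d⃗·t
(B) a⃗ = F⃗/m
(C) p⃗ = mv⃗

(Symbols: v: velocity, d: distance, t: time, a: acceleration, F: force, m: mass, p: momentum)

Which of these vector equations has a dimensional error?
(A) v⃗ = d⃗·t

(A) v⃗ = d⃗·t: LHS [L T^-1], RHS [L T] ✗ — velocity is displacement per time; should be d⃗/t
(B) a⃗ = F⃗/m: LHS [L T^-2], RHS [L T^-2] ✓ — force (vector) divided by mass (scalar)
(C) p⃗ = mv⃗: LHS [L M T^-1], RHS [L M T^-1] ✓ — mass (scalar) times velocity (vector)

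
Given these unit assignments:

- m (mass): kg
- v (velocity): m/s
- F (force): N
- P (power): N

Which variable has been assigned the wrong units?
P

The variable P (power) should have units W, not N.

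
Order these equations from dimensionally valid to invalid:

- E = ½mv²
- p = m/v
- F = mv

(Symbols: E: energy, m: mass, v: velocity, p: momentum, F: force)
Dimensionally correct: E = ½mv²
Dimensionally incorrect: p = m/v, F = mv
Ordered (correct first, then incorrect): E = ½mv², p = m/v, F = mv

- E = ½mv²: LHS [L^2 M T^-2], RHS [L^2 M T^-2] → correct ✓
- p = m/v: LHS [L M T^-1], RHS [L^-1 M T] → incorrect ✗
- F = mv: LHS [L M T^-2], RHS [L M T^-1] → incorrect ✗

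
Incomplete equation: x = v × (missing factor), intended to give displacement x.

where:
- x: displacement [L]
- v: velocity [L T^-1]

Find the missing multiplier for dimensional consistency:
t (time), dimensions [T]

x has dimensions [L] and v has dimensions [L T^-1].
The missing factor must have dimensions [L] / [L T^-1] = [T], i.e. time (t).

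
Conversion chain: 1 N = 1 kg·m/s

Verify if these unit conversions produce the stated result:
The chain is incorrect (it contains an error).

Incorrect: Newton is kg·m/s², not kg·m/s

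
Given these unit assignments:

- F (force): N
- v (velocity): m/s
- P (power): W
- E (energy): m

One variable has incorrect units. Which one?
E

The variable E (energy) should have units J, not m.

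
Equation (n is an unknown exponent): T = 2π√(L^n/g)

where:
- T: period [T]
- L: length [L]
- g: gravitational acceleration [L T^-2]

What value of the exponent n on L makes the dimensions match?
n = 1

T has dimensions [T]; L has dimensions [L].
With n = 1: 2π√(L^1/g) has dimensions [T], matching the LHS ✓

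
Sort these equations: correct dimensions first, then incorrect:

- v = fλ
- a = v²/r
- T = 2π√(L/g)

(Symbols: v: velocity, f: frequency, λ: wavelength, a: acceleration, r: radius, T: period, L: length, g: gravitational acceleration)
Dimensionally correct: v = fλ, a = v²/r, T = 2π√(L/g)
Dimensionally incorrect: none
Ordered (correct first, then incorrect): v = fλ, a = v²/r, T = 2π√(L/g)

- v = fλ: LHS [L T^-1], RHS [L T^-1] → correct ✓
- a = v²/r: LHS [L T^-2], RHS [L T^-2] → correct ✓
- T = 2π√(L/g): LHS [T], RHS [T] → correct ✓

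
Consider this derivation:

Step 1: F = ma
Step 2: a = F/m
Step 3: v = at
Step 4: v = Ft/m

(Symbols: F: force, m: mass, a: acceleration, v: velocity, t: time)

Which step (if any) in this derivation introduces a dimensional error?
No step introduces an error — all steps are dimensionally consistent.

Step 1: F = ma → LHS [L M T^-2], RHS [L M T^-2] ✓
Step 2: a = F/m → LHS [L T^-2], RHS [L T^-2] ✓
Step 3: v = at → LHS [L T^-1], RHS [L T^-1] ✓
Step 4: v = Ft/m → LHS [L T^-1], RHS [L T^-1] ✓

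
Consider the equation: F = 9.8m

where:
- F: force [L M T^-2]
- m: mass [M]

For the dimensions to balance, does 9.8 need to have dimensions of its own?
Yes

F has dimensions [L M T^-2], while m alone has dimensions [M]. For the equation to balance, the factor 9.8 must carry dimensions [L T^-2] — it is a dimensional constant (a numerical value of a physical quantity with its units suppressed), not a pure number.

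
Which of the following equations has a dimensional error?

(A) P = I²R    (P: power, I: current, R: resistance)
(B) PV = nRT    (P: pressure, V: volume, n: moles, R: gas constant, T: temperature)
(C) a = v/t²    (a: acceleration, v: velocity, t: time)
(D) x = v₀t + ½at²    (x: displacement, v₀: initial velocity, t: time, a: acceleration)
(C) a = v/t²

The equation (C) a = v/t² is dimensionally incorrect.

LHS (a): [L T^-2]
RHS (v/t²): [L T^-3] ✗

The dimensions do not match. The other three equations balance.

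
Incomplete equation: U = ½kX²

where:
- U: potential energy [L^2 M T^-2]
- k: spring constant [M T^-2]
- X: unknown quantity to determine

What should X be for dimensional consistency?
X = x (displacement), dimensions [L]

U has dimensions [L^2 M T^-2]; the rest of the RHS (½k) has dimensions [M T^-2].
So X² must have dimensions [L^2], i.e. X has dimensions [L] — X = x (displacement).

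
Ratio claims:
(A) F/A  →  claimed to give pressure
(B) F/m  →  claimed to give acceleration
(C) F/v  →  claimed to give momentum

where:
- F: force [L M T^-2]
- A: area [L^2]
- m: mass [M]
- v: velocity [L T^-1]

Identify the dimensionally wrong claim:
(C) F/v does not give momentum

(A) F/A: [L^-1 M T^-2] = pressure [L^-1 M T^-2] ✓
(B) F/m: [L T^-2] = acceleration [L T^-2] ✓
(C) F/v: [M T^-1] ≠ momentum [L M T^-1] ✗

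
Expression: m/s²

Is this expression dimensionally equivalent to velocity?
No

The expression m/s² has dimensions [L T^-2], but velocity has dimensions [L T^-1].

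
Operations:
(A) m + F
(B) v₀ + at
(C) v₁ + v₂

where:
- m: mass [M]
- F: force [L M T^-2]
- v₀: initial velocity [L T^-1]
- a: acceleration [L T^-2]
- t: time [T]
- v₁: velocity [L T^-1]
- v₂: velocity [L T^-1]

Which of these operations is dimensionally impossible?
(A) m + F

(A) m + F: m [M] and F [L M T^-2] — different dimensions cannot be added/subtracted ✗
(B) v₀ + at: v₀ [L T^-1] and at [L T^-1] — same dimensions ✓
(C) v₁ + v₂: v₁ [L T^-1] and v₂ [L T^-1] — same dimensions ✓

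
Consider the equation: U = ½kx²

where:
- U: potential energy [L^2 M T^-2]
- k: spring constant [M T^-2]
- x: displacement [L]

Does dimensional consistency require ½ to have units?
No

U has dimensions [L^2 M T^-2] and kx² already has dimensions [L^2 M T^-2], so the equation balances without ½ contributing any dimensions. ½ is a pure (dimensionless) number; changing or removing it would not affect dimensional consistency.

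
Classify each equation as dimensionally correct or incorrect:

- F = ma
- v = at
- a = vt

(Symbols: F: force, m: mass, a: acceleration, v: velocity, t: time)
Dimensionally correct: F = ma, v = at
Dimensionally incorrect: a = vt
Ordered (correct first, then incorrect): F = ma, v = at, a = vt

- F = ma: LHS [L M T^-2], RHS [L M T^-2] → correct ✓
- v = at: LHS [L T^-1], RHS [L T^-1] → correct ✓
- a = vt: LHS [L T^-2], RHS [L] → incorrect ✗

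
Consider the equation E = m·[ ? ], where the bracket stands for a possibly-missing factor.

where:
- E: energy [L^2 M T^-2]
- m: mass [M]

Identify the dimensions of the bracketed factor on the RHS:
[L^2 T^-2] — velocity squared (e.g. v²)

E has dimensions [L^2 M T^-2]; m has dimensions [M].
The bracketed factor must supply [L^2 M T^-2] / [M] = [L^2 T^-2].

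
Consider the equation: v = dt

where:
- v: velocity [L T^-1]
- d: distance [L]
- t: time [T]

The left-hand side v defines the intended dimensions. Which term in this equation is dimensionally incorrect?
The right-hand side term dt

v has dimensions [L T^-1], but dt has dimensions [L T], so the term dt is dimensionally wrong for v.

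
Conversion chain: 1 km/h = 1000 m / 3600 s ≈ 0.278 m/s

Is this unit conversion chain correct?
The chain is correct (no errors).

Correct: 1 km = 1000 m, 1 h = 3600 s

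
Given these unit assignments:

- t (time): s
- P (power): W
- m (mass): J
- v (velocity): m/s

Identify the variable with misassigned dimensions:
m

The variable m (mass) should have units kg, not J.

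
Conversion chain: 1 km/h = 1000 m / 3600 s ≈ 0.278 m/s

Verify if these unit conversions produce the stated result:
The chain is correct (no errors).

Correct: 1 km = 1000 m, 1 h = 3600 s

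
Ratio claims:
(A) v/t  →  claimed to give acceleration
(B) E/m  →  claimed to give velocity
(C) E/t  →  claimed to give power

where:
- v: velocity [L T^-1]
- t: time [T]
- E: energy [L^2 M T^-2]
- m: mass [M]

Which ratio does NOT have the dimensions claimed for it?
(B) E/m does not give velocity

(A) v/t: [L T^-2] = acceleration [L T^-2] ✓
(B) E/m: [L^2 T^-2] ≠ velocity [L T^-1] ✗
(C) E/t: [L^2 M T^-3] = power [L^2 M T^-3] ✓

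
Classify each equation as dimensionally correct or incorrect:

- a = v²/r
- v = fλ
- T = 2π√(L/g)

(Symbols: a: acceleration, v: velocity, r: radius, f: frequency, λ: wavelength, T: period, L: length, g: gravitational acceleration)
Dimensionally correct: a = v²/r, v = fλ, T = 2π√(L/g)
Dimensionally incorrect: none
Ordered (correct first, then incorrect): a = v²/r, v = fλ, T = 2π√(L/g)

- a = v²/r: LHS [L T^-2], RHS [L T^-2] → correct ✓
- v = fλ: LHS [L T^-1], RHS [L T^-1] → correct ✓
- T = 2π√(L/g): LHS [T], RHS [T] → correct ✓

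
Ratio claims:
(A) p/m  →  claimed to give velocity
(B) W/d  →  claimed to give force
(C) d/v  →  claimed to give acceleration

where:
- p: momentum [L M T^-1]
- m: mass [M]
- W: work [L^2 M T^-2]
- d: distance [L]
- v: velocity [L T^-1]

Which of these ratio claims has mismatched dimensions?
(C) d/v does not give acceleration

(A) p/m: [L T^-1] = velocity [L T^-1] ✓
(B) W/d: [L M T^-2] = force [L M T^-2] ✓
(C) d/v: [T] ≠ acceleration [L T^-2] ✗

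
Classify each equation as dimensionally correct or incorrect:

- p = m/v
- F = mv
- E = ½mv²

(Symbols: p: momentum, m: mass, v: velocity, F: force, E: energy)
Dimensionally correct: E = ½mv²
Dimensionally incorrect: p = m/v, F = mv
Ordered (correct first, then incorrect): E = ½mv², p = m/v, F = mv

- p = m/v: LHS [L M T^-1], RHS [L^-1 M T] → incorrect ✗
- F = mv: LHS [L M T^-2], RHS [L M T^-1] → incorrect ✗
- E = ½mv²: LHS [L^2 M T^-2], RHS [L^2 M T^-2] → correct ✓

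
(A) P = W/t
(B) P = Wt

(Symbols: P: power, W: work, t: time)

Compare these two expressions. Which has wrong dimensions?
(B)

(A) P = W/t: LHS [L^2 M T^-3], RHS [L^2 M T^-3] ✓
(B) P = Wt: LHS [L^2 M T^-3], RHS [L^2 M T^-1] ✗

Expression (B) P = Wt is dimensionally incorrect.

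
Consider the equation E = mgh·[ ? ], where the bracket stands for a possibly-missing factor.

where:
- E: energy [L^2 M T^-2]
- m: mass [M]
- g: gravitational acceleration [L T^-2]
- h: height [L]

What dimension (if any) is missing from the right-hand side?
Nothing is missing — the bracketed factor must be dimensionless.

E has dimensions [L^2 M T^-2] and mgh already has dimensions [L^2 M T^-2], so E = mgh is dimensionally complete.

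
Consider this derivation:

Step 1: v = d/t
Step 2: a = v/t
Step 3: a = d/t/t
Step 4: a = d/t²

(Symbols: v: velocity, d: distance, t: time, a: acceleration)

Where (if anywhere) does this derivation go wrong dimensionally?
No step introduces an error — all steps are dimensionally consistent.

Step 1: v = d/t → LHS [L T^-1], RHS [L T^-1] ✓
Step 2: a = v/t → LHS [L T^-2], RHS [L T^-2] ✓
Step 3: a = d/t/t → LHS [L T^-2], RHS [L T^-2] ✓
Step 4: a = d/t² → LHS [L T^-2], RHS [L T^-2] ✓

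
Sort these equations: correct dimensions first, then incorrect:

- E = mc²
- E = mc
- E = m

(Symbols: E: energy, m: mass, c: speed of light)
Dimensionally correct: E = mc²
Dimensionally incorrect: E = mc, E = m
Ordered (correct first, then incorrect): E = mc², E = mc, E = m

- E = mc²: LHS [L^2 M T^-2], RHS [L^2 M T^-2] → correct ✓
- E = mc: LHS [L^2 M T^-2], RHS [L M T^-1] → incorrect ✗
- E = m: LHS [L^2 M T^-2], RHS [M] → incorrect ✗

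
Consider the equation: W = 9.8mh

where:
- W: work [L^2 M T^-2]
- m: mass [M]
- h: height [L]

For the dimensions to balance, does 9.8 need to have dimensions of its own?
Yes

W has dimensions [L^2 M T^-2], while mh alone has dimensions [L M]. For the equation to balance, the factor 9.8 must carry dimensions [L T^-2] — it is a dimensional constant (a numerical value of a physical quantity with its units suppressed), not a pure number.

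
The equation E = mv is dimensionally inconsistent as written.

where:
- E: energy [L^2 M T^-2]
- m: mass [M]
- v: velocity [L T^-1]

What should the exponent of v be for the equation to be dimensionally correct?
The exponent of v should be 2: E = mv^2

The LHS E has dimensions [L^2 M T^-2]; v has dimensions [L T^-1].
As written, the RHS mv (exponent 1 on v) has dimensions [L M T^-1], which does not match.
With exponent 2, the RHS mv^2 has dimensions [L^2 M T^-2], matching the LHS.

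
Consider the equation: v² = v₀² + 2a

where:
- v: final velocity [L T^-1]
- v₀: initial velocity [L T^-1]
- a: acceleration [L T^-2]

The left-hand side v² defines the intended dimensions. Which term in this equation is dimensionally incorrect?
The term 2a

Checking each RHS term against the LHS:
- v₀²: [L^2 T^-2] — matches v² [L^2 T^-2] ✓
- 2a: [L T^-2] — does NOT match v² [L^2 T^-2] ✗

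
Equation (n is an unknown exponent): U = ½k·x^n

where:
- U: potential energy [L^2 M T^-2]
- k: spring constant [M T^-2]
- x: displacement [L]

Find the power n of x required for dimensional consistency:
n = 2

U has dimensions [L^2 M T^-2]; x has dimensions [L].
The rest of the RHS has dimensions [M T^-2], so x^n must supply [L^2].
With n = 2: ½k·x^2 has dimensions [L^2 M T^-2], matching the LHS ✓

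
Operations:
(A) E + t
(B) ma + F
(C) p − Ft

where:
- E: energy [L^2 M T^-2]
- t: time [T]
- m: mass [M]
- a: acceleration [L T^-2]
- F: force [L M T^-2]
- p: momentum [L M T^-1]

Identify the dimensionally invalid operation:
(A) E + t

(A) E + t: E [L^2 M T^-2] and t [T] — different dimensions cannot be added/subtracted ✗
(B) ma + F: ma [L M T^-2] and F [L M T^-2] — same dimensions ✓
(C) p − Ft: p [L M T^-1] and Ft [L M T^-1] — same dimensions ✓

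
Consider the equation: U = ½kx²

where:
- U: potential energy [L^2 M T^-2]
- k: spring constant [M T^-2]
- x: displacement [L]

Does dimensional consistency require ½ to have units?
No

U has dimensions [L^2 M T^-2] and kx² already has dimensions [L^2 M T^-2], so the equation balances without ½ contributing any dimensions. ½ is a pure (dimensionless) number; changing or removing it would not affect dimensional consistency.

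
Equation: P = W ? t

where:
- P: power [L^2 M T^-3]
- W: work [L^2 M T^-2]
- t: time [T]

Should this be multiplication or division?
division (÷): P = W ÷ t

P [L^2 M T^-3]; W [L^2 M T^-2]; t [T].
W × t → [L^2 M T^-1] ✗
W ÷ t → [L^2 M T^-3] ✓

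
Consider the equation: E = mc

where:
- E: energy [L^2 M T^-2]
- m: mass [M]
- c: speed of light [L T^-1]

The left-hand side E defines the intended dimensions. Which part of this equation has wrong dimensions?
The right-hand side term mc

E has dimensions [L^2 M T^-2], but mc has dimensions [L M T^-1], so the term mc is dimensionally wrong for E.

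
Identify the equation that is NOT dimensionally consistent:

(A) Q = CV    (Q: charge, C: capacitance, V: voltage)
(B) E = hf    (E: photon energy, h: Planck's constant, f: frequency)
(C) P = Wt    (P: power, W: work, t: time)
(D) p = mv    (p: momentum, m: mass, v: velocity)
(C) P = Wt

The equation (C) P = Wt is dimensionally incorrect.

LHS (P): [L^2 M T^-3]
RHS (Wt): [L^2 M T^-1] ✗

The dimensions do not match. The other three equations balance.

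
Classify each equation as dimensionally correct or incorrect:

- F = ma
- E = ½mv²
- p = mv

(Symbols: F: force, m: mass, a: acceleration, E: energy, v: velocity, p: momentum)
Dimensionally correct: F = ma, E = ½mv², p = mv
Dimensionally incorrect: none
Ordered (correct first, then incorrect): F = ma, E = ½mv², p = mv

- F = ma: LHS [L M T^-2], RHS [L M T^-2] → correct ✓
- E = ½mv²: LHS [L^2 M T^-2], RHS [L^2 M T^-2] → correct ✓
- p = mv: LHS [L M T^-1], RHS [L M T^-1] → correct ✓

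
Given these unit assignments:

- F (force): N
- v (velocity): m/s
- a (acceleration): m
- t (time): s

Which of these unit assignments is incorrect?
a

The variable a (acceleration) should have units m/s², not m.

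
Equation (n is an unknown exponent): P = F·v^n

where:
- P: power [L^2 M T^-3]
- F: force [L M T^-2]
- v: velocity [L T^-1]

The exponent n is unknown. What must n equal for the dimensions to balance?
n = 1

P has dimensions [L^2 M T^-3]; v has dimensions [L T^-1].
The rest of the RHS has dimensions [L M T^-2], so v^n must supply [L T^-1].
With n = 1: F·v^1 has dimensions [L^2 M T^-3], matching the LHS ✓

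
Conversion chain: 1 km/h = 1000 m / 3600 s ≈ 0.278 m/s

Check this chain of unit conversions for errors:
The chain is correct (no errors).

Correct: 1 km = 1000 m, 1 h = 3600 s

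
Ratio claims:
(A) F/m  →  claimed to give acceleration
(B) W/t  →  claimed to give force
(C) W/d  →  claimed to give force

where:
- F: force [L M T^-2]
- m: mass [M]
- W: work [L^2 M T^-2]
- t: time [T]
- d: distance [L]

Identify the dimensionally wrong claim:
(B) W/t does not give force

(A) F/m: [L T^-2] = acceleration [L T^-2] ✓
(B) W/t: [L^2 M T^-3] ≠ force [L M T^-2] ✗
(C) W/d: [L M T^-2] = force [L M T^-2] ✓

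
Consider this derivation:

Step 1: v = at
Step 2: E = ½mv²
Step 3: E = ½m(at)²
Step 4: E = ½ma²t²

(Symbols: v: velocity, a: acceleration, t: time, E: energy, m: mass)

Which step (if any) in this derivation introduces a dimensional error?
No step introduces an error — all steps are dimensionally consistent.

Step 1: v = at → LHS [L T^-1], RHS [L T^-1] ✓
Step 2: E = ½mv² → LHS [L^2 M T^-2], RHS [L^2 M T^-2] ✓
Step 3: E = ½m(at)² → LHS [L^2 M T^-2], RHS [L^2 M T^-2] ✓
Step 4: E = ½ma²t² → LHS [L^2 M T^-2], RHS [L^2 M T^-2] ✓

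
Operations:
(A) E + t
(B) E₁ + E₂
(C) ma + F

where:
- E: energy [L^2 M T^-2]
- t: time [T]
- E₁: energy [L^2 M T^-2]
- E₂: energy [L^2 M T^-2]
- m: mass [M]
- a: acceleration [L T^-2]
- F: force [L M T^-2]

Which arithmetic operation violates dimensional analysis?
(A) E + t

(A) E + t: E [L^2 M T^-2] and t [T] — different dimensions cannot be added/subtracted ✗
(B) E₁ + E₂: E₁ [L^2 M T^-2] and E₂ [L^2 M T^-2] — same dimensions ✓
(C) ma + F: ma [L M T^-2] and F [L M T^-2] — same dimensions ✓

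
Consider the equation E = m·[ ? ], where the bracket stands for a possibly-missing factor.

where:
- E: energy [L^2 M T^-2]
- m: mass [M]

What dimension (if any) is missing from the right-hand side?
[L^2 T^-2] — velocity squared (e.g. v²)

E has dimensions [L^2 M T^-2]; m has dimensions [M].
The bracketed factor must supply [L^2 M T^-2] / [M] = [L^2 T^-2].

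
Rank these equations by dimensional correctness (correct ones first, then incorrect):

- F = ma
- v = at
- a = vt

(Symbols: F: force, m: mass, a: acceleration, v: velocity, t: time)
Dimensionally correct: F = ma, v = at
Dimensionally incorrect: a = vt
Ordered (correct first, then incorrect): F = ma, v = at, a = vt

- F = ma: LHS [L M T^-2], RHS [L M T^-2] → correct ✓
- v = at: LHS [L T^-1], RHS [L T^-1] → correct ✓
- a = vt: LHS [L T^-2], RHS [L] → incorrect ✗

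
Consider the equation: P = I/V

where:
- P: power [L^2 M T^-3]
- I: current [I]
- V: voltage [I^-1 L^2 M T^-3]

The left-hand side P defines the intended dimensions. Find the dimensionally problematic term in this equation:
The right-hand side term I/V

P has dimensions [L^2 M T^-3], but I/V has dimensions [I^2 L^-2 M^-1 T^3], so the term I/V is dimensionally wrong for P.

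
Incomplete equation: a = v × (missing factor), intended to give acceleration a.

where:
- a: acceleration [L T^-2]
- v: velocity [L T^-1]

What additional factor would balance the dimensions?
1/t (inverse time), dimensions [T^-1]

a has dimensions [L T^-2] and v has dimensions [L T^-1].
The missing factor must have dimensions [L T^-2] / [L T^-1] = [T^-1], i.e. inverse time (1/t).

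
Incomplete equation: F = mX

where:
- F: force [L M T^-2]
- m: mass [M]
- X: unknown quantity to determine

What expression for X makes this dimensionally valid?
X = a (acceleration), dimensions [L T^-2]

F has dimensions [L M T^-2]; the rest of the RHS (m) has dimensions [M].
So X must have dimensions [L T^-2] — X = a (acceleration).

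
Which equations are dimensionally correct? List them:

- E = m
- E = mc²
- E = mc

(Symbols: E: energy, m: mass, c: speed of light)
Dimensionally correct: E = mc²
Dimensionally incorrect: E = m, E = mc
Ordered (correct first, then incorrect): E = mc², E = m, E = mc

- E = m: LHS [L^2 M T^-2], RHS [M] → incorrect ✗
- E = mc²: LHS [L^2 M T^-2], RHS [L^2 M T^-2] → correct ✓
- E = mc: LHS [L^2 M T^-2], RHS [L M T^-1] → incorrect ✗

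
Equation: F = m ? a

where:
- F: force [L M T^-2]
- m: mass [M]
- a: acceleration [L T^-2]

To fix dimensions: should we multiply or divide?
multiplication (×): F = m × a

F [L M T^-2]; m [M]; a [L T^-2].
m × a → [L M T^-2] ✓
m ÷ a → [L^-1 M T^2] ✗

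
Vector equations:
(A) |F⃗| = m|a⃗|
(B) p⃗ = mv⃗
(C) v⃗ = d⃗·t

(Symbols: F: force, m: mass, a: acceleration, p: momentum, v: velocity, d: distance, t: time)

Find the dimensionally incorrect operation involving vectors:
(C) v⃗ = d⃗·t

(A) |F⃗| = m|a⃗|: LHS [L M T^-2], RHS [L M T^-2] ✓ — magnitudes of vectors are scalars
(B) p⃗ = mv⃗: LHS [L M T^-1], RHS [L M T^-1] ✓ — mass (scalar) times velocity (vector)
(C) v⃗ = d⃗·t: LHS [L T^-1], RHS [L T] ✗ — velocity is displacement per time; should be d⃗/t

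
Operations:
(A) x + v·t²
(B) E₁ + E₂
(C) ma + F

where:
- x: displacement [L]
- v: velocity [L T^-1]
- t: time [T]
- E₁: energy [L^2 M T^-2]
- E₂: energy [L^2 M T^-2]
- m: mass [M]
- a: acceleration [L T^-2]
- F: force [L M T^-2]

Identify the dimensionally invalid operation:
(A) x + v·t²

(A) x + v·t²: x [L] and v·t² [L T] — different dimensions cannot be added/subtracted ✗
(B) E₁ + E₂: E₁ [L^2 M T^-2] and E₂ [L^2 M T^-2] — same dimensions ✓
(C) ma + F: ma [L M T^-2] and F [L M T^-2] — same dimensions ✓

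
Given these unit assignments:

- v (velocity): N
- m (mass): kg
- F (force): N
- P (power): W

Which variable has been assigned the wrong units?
v

The variable v (velocity) should have units m/s, not N.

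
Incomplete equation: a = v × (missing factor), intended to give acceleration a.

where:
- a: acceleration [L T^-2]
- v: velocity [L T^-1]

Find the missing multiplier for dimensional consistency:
1/t (inverse time), dimensions [T^-1]

a has dimensions [L T^-2] and v has dimensions [L T^-1].
The missing factor must have dimensions [L T^-2] / [L T^-1] = [T^-1], i.e. inverse time (1/t).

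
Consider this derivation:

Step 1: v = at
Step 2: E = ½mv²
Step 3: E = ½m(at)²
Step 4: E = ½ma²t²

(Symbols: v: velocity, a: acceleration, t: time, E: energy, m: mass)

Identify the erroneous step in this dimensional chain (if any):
No step introduces an error — all steps are dimensionally consistent.

Step 1: v = at → LHS [L T^-1], RHS [L T^-1] ✓
Step 2: E = ½mv² → LHS [L^2 M T^-2], RHS [L^2 M T^-2] ✓
Step 3: E = ½m(at)² → LHS [L^2 M T^-2], RHS [L^2 M T^-2] ✓
Step 4: E = ½ma²t² → LHS [L^2 M T^-2], RHS [L^2 M T^-2] ✓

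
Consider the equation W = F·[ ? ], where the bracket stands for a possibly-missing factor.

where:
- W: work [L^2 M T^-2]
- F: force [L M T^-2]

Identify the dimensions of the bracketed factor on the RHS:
[L] — length (e.g. a distance d)

W has dimensions [L^2 M T^-2]; F has dimensions [L M T^-2].
The bracketed factor must supply [L^2 M T^-2] / [L M T^-2] = [L].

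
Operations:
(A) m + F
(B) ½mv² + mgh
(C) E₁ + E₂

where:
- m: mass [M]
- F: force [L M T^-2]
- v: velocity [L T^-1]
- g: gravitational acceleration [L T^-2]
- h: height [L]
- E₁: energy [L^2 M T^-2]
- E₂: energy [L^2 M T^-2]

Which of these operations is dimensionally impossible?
(A) m + F

(A) m + F: m [M] and F [L M T^-2] — different dimensions cannot be added/subtracted ✗
(B) ½mv² + mgh: ½mv² [L^2 M T^-2] and mgh [L^2 M T^-2] — same dimensions ✓
(C) E₁ + E₂: E₁ [L^2 M T^-2] and E₂ [L^2 M T^-2] — same dimensions ✓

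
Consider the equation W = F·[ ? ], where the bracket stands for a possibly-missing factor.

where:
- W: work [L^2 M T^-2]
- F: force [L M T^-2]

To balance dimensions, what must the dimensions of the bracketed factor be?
[L] — length (e.g. a distance d)

W has dimensions [L^2 M T^-2]; F has dimensions [L M T^-2].
The bracketed factor must supply [L^2 M T^-2] / [L M T^-2] = [L].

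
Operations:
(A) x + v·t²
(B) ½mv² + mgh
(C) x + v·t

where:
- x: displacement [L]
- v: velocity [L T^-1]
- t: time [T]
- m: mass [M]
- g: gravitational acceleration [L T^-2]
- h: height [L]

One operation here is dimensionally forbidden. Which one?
(A) x + v·t²

(A) x + v·t²: x [L] and v·t² [L T] — different dimensions cannot be added/subtracted ✗
(B) ½mv² + mgh: ½mv² [L^2 M T^-2] and mgh [L^2 M T^-2] — same dimensions ✓
(C) x + v·t: x [L] and v·t [L] — same dimensions ✓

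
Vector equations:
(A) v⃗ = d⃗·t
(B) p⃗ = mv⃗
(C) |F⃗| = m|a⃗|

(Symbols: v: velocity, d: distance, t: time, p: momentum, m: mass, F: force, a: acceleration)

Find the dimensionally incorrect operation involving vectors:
(A) v⃗ = d⃗·t

(A) v⃗ = d⃗·t: LHS [L T^-1], RHS [L T] ✗ — velocity is displacement per time; should be d⃗/t
(B) p⃗ = mv⃗: LHS [L M T^-1], RHS [L M T^-1] ✓ — mass (scalar) times velocity (vector)
(C) |F⃗| = m|a⃗|: LHS [L M T^-2], RHS [L M T^-2] ✓ — magnitudes of vectors are scalars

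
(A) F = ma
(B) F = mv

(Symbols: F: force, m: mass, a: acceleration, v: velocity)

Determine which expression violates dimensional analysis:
(B)

(A) F = ma: LHS [L M T^-2], RHS [L M T^-2] ✓
(B) F = mv: LHS [L M T^-2], RHS [L M T^-1] ✗

Expression (B) F = mv is dimensionally incorrect.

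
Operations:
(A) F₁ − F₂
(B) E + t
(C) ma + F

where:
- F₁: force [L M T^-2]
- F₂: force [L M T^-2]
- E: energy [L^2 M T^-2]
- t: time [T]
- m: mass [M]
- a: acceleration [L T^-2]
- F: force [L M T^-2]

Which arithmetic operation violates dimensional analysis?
(B) E + t

(A) F₁ − F₂: F₁ [L M T^-2] and F₂ [L M T^-2] — same dimensions ✓
(B) E + t: E [L^2 M T^-2] and t [T] — different dimensions cannot be added/subtracted ✗
(C) ma + F: ma [L M T^-2] and F [L M T^-2] — same dimensions ✓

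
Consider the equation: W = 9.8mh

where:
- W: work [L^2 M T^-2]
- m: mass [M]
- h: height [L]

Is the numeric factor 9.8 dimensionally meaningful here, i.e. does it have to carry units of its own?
Yes

W has dimensions [L^2 M T^-2], while mh alone has dimensions [L M]. For the equation to balance, the factor 9.8 must carry dimensions [L T^-2] — it is a dimensional constant (a numerical value of a physical quantity with its units suppressed), not a pure number.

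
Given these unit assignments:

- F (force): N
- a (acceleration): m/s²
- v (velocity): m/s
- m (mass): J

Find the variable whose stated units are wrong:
m

The variable m (mass) should have units kg, not J.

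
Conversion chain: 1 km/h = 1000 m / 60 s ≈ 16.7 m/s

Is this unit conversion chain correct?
The chain is incorrect (it contains an error).

Incorrect: 1 h = 3600 s, not 60 s (1 km/h ≈ 0.278 m/s)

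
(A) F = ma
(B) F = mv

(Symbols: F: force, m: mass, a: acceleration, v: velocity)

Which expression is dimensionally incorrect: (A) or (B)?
(B)

(A) F = ma: LHS [L M T^-2], RHS [L M T^-2] ✓
(B) F = mv: LHS [L M T^-2], RHS [L M T^-1] ✗

Expression (B) F = mv is dimensionally incorrect.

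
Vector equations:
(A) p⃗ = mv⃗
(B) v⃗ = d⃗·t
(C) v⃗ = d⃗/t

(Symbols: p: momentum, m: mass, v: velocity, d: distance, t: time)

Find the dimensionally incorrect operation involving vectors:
(B) v⃗ = d⃗·t

(A) p⃗ = mv⃗: LHS [L M T^-1], RHS [L M T^-1] ✓ — mass (scalar) times velocity (vector)
(B) v⃗ = d⃗·t: LHS [L T^-1], RHS [L T] ✗ — velocity is displacement per time; should be d⃗/t
(C) v⃗ = d⃗/t: LHS [L T^-1], RHS [L T^-1] ✓ — displacement (vector) divided by time (scalar)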